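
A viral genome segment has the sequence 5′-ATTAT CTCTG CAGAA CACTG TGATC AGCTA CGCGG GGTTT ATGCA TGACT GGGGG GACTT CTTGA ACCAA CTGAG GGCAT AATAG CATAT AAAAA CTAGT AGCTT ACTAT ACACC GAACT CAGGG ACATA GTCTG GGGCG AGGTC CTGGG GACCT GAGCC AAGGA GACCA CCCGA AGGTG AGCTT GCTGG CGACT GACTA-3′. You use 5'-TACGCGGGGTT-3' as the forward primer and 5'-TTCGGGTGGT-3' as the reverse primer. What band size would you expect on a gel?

148 bp

Forward primer TACGCGGGGTT is found on the top strand at positions 29–39.
Taking the reverse complement of TTCGGGTGGT gives ACCACCCGAA, found at positions 167–176 on the template; the primer anneals here to the top strand with its 3' end pointing upstream.
Product length = (reverse-primer end) − (forward-primer start) + 1 = 176 − 29 + 1 = 148 bp.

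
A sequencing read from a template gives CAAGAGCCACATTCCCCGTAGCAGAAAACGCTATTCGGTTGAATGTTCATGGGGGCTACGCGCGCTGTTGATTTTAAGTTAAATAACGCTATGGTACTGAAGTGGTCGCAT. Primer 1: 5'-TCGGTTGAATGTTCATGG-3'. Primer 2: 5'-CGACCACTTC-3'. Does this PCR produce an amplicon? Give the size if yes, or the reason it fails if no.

Primer 1 (TCGGTTGAATGTTCATGG) matches the top strand at positions 35–52; it acts as a forward primer.
Primer 2's reverse complement is GAAGTGGTCG, matching the top strand at positions 99–108; it acts as a reverse primer.
The 3' ends face each other across positions 35–108, giving a 74 bp product.

Yes — a 74 bp product.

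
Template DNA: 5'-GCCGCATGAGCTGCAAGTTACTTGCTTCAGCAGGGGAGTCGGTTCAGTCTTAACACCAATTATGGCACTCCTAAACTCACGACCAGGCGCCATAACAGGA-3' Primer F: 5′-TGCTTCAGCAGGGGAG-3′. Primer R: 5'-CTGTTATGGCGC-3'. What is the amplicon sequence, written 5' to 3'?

Scanning the template, TGCTTCAGCAGGGGAG occurs at positions 23–38; this primer anneals to the bottom strand there with its 3' end pointing downstream.
Reverse complement of the reverse primer: GCGCCATAACAG. This occurs on the top strand at positions 87–98.
The product is the template from position 23 through 98 (76 bp).

5'-TGCTTCAGCAGGGGAGTCGGTTCAGTCTTAACACCAATTATGGCACTCCTAAACTCACGACCAGGCGCCATAACAG-3'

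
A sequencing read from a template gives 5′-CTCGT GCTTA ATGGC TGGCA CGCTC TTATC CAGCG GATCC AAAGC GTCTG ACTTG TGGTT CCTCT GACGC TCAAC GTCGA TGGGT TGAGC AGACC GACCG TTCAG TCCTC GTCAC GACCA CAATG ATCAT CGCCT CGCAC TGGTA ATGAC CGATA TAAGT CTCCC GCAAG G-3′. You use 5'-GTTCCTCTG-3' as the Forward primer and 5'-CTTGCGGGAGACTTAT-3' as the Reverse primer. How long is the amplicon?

113 bp

Forward primer GTTCCTCTG is found on the top strand at positions 58–66.
Reverse complement of the reverse primer: ATAAGTCTCCCGCAAG. This occurs on the top strand at positions 155–170.
Amplicon spans positions 58–170: 113 bp.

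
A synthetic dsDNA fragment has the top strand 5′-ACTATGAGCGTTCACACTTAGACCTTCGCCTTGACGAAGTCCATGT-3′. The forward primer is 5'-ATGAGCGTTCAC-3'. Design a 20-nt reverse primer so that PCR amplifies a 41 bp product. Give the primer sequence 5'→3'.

5'-ATGGACTTCGTCAAGGCGAA-3'

The forward primer binds at positions 4–15, so a 41 bp product ends at position 4 + 41 − 1 = 44.
The reverse primer anneals to the top strand over positions 25–44, i.e. to TTCGCCTTGACGAAGTCCAT.
Its sequence written 5'→3' is the reverse complement: ATGGACTTCGTCAAGGCGAA.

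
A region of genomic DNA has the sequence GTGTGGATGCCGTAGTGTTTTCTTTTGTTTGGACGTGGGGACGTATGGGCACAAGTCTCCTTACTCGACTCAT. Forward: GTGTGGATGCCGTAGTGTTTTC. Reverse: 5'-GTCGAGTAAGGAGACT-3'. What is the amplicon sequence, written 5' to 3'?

Forward primer GTGTGGATGCCGTAGTGTTTTC is found on the top strand at positions 1–22.
The reverse primer's reverse complement is AGTCTCCTTACTCGAC, which matches the template at positions 54–69.
The product is the template from position 1 through 69 (69 bp).

5'-GTGTGGATGCCGTAGTGTTTTCTTTTGTTTGGACGTGGGGACGTATGGGCACAAGTCTCCTTACTCGAC-3'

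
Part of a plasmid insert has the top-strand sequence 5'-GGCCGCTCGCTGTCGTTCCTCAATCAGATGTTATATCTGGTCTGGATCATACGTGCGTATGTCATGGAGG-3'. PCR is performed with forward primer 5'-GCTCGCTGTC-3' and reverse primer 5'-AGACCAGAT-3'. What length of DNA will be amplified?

The forward primer matches the template at positions 5–14.
Taking the reverse complement of AGACCAGAT gives ATCTGGTCT, found at positions 35–43 on the template; the primer anneals here to the top strand with its 3' end pointing upstream.
Product length = (reverse-primer end) − (forward-primer start) + 1 = 43 − 5 + 1 = 39 bp.

39 bp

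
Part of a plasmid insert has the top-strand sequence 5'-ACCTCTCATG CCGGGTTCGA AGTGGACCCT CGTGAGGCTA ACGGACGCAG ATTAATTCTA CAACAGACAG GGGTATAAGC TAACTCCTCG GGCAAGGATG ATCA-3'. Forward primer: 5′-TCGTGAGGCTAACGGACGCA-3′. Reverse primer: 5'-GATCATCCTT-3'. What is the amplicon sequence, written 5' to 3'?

Forward primer TCGTGAGGCTAACGGACGCA is found on the top strand at positions 30–49.
Taking the reverse complement of GATCATCCTT gives AAGGATGATC, found at positions 94–103 on the template; the primer anneals here to the top strand with its 3' end pointing upstream.
The product is the template from position 30 through 103 (74 bp).

5'-TCGTGAGGCTAACGGACGCAGATTAATTCTACAACAGACAGGGGTATAAGCTAACTCCTCGGGCAAGGATGATC-3'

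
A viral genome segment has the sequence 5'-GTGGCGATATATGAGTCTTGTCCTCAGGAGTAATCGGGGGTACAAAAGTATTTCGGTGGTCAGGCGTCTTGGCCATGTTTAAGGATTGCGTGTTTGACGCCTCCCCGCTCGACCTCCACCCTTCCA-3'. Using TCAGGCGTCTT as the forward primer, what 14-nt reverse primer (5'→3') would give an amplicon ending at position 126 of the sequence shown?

5'-TGGAAGGGTGGAGG-3'

The forward primer binds at positions 60–70; the product's 3' end on the top strand is position 126.
The reverse primer anneals to the top strand over positions 113–126, i.e. to CCTCCACCCTTCCA.
Its sequence written 5'→3' is the reverse complement: TGGAAGGGTGGAGG.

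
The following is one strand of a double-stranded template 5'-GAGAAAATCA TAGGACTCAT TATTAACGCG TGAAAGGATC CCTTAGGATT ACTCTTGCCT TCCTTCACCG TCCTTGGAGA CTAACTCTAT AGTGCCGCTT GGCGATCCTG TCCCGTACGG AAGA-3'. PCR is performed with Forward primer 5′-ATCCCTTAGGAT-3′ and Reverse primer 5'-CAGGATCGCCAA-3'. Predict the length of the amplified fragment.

73 bp

Forward primer ATCCCTTAGGAT is found on the top strand at positions 38–49.
Reverse complement of the reverse primer: TTGGCGATCCTG. This occurs on the top strand at positions 99–110.
The product runs from position 38 to position 110, so its length is 110 − 38 + 1 = 73 bp.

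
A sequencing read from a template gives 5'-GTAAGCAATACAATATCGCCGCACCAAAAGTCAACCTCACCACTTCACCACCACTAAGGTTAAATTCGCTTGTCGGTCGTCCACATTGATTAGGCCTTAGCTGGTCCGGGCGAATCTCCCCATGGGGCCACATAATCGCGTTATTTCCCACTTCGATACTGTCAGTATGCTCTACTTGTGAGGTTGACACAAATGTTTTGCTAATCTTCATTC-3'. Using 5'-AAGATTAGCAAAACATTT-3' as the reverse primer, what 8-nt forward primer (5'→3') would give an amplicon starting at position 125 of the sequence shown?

The reverse primer's reverse complement AAATGTTTTGCTAATCTT matches the template at positions 191–208; the product starts at position 125.
The forward primer is identical to the top strand over positions 125–132: GGGCCACA.

5'-GGGCCACA-3'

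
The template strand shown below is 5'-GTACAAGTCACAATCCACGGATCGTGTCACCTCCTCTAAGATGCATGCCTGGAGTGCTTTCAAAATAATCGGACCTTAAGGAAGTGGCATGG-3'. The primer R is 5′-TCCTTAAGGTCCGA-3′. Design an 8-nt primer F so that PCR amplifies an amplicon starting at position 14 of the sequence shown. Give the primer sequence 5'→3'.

The reverse primer's reverse complement TCGGACCTTAAGGA matches the template at positions 69–82; the product starts at position 14.
The forward primer is identical to the top strand over positions 14–21: TCCACGGA.

5'-TCCACGGA-3'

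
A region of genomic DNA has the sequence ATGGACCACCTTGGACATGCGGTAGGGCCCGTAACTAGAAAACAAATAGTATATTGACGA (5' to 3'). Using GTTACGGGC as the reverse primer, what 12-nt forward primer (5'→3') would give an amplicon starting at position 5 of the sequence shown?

5'-ACCACCTTGGAC-3'

The reverse primer's reverse complement GCCCGTAAC matches the template at positions 27–35; the product starts at position 5.
The forward primer is identical to the top strand over positions 5–16: ACCACCTTGGAC.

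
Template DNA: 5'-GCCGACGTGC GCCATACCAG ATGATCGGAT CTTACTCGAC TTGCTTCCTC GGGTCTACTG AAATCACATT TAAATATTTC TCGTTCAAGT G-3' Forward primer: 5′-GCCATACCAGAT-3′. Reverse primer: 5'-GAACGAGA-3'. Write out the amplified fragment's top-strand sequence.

The forward primer matches the template at positions 11–22.
Taking the reverse complement of GAACGAGA gives TCTCGTTC, found at positions 79–86 on the template; the primer anneals here to the top strand with its 3' end pointing upstream.
The product is the template from position 11 through 86 (76 bp).

5'-GCCATACCAGATGATCGGATCTTACTCGACTTGCTTCCTCGGGTCTACTGAAATCACATTTAAATATTTCTCGTTC-3'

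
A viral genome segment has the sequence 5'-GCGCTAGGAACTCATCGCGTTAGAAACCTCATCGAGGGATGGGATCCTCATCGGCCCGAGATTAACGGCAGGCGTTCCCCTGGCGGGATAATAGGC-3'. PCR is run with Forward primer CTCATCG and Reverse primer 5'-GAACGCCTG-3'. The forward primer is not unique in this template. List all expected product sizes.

67 bp, 50 bp, 31 bp

The forward primer CTCATCG matches the top strand at positions 11–17, 28–34, 47–53.
The reverse primer's reverse complement is CAGGCGTTC, matching at positions 69–77.
Each forward site pairs with the reverse site to give a product ending at position 77: sizes 67, 50, 31 bp.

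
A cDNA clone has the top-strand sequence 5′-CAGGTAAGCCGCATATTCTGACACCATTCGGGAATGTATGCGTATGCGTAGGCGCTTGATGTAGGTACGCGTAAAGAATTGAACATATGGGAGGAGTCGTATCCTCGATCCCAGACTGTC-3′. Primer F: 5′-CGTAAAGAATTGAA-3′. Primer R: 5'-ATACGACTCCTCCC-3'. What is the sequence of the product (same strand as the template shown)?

5'-CGTAAAGAATTGAACATATGGGAGGAGTCGTAT-3'

Forward primer CGTAAAGAATTGAA is found on the top strand at positions 70–83.
The reverse primer's reverse complement is GGGAGGAGTCGTAT, which matches the template at positions 89–102.
The product is the template from position 70 through 102 (33 bp).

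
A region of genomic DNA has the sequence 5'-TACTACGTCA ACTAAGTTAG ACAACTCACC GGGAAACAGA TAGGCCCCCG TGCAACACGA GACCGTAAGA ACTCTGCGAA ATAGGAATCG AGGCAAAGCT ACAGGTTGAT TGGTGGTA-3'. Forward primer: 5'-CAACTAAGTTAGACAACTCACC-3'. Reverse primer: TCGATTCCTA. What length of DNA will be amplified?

Forward primer CAACTAAGTTAGACAACTCACC is found on the top strand at positions 9–30.
The reverse primer's reverse complement is TAGGAATCGA, which matches the template at positions 82–91.
Product length = (reverse-primer end) − (forward-primer start) + 1 = 91 − 9 + 1 = 83 bp.

83 bp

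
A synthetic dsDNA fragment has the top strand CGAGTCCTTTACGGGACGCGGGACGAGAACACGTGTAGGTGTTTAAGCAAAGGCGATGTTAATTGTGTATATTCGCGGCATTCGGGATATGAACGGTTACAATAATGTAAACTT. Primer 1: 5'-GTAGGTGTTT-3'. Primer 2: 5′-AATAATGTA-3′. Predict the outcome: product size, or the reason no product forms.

No product — both primers anneal to the same strand and extend in the same direction.

Primer 1 (GTAGGTGTTT) matches the top strand at positions 35–44 (3' end points downstream).
Primer 2 (AATAATGTA) also matches the top strand directly, at positions 101–109 — its reverse complement TACATTATT is not present.
Both primers anneal to the bottom strand with 3' ends pointing the same way, so neither can prime synthesis back toward the other.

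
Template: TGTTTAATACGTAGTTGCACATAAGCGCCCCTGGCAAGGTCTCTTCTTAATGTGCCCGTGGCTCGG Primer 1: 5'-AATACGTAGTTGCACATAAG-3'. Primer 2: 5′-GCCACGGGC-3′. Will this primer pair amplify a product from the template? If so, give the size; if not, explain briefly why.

Primer 1 (AATACGTAGTTGCACATAAG) matches the top strand at positions 6–25; it acts as a forward primer.
Primer 2's reverse complement is GCCCGTGGC, matching the top strand at positions 54–62; it acts as a reverse primer.
The 3' ends face each other across positions 6–62, giving a 57 bp product.

Yes — a 57 bp product.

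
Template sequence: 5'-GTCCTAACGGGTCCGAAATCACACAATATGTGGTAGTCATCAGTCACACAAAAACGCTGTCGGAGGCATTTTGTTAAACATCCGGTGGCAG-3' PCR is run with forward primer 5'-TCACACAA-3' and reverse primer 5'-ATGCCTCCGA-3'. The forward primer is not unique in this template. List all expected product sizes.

The forward primer TCACACAA matches the top strand at positions 19–26, 44–51.
The reverse primer's reverse complement is TCGGAGGCAT, matching at positions 60–69.
Each forward site pairs with the reverse site to give a product ending at position 69: sizes 51, 26 bp.

51 bp, 26 bp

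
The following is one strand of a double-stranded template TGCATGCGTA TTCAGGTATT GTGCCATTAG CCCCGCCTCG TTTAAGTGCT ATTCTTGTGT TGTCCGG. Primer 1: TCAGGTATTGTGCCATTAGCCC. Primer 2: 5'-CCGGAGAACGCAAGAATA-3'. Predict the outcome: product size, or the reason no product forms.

No product — primer 2 has no binding site in the template.

Primer 2 (CCGGAGAACGCAAGAATA) does not match the top strand, and its reverse complement TATTCTTGCGTTCTCCGG does not match either.
With no annealing site for primer 2, no amplification occurs.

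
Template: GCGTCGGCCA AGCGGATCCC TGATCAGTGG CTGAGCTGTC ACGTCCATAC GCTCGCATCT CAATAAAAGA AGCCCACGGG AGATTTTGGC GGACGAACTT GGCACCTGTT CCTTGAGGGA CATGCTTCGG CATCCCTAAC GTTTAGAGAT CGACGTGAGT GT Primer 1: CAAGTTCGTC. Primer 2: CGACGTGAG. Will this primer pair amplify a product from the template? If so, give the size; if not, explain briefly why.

No product — the primers' 3' ends point away from each other.

Primer 1 (CAAGTTCGTC) has reverse complement GACGAACTTG, which matches the top strand at positions 92–101; primer 1 anneals to the top strand there with its 3' end pointing upstream toward position 92.
Primer 2 (CGACGTGAG) matches the top strand directly at positions 151–159; it anneals to the bottom strand with its 3' end pointing downstream toward position 159.
The 3' ends diverge (primer 1 extends toward position 1, primer 2 toward position 162), so the primers never converge on a shared product.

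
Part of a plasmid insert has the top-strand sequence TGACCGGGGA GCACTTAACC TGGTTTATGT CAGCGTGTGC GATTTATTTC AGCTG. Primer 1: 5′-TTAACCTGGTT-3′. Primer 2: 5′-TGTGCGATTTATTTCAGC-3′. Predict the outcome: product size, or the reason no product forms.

No product — both primers anneal to the same strand and extend in the same direction.

Primer 1 (TTAACCTGGTT) matches the top strand at positions 15–25 (3' end points downstream).
Primer 2 (TGTGCGATTTATTTCAGC) also matches the top strand directly, at positions 36–53 — its reverse complement GCTGAAATAAATCGCACA is not present.
Both primers anneal to the bottom strand with 3' ends pointing the same way, so neither can prime synthesis back toward the other.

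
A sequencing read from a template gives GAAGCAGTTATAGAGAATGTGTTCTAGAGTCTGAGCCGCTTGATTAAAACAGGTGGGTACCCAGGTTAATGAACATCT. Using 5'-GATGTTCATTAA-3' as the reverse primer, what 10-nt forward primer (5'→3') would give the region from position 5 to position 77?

The reverse primer's reverse complement TTAATGAACATC matches the template at positions 66–77; the product starts at position 5.
The forward primer is identical to the top strand over positions 5–14: CAGTTATAGA.

5'-CAGTTATAGA-3'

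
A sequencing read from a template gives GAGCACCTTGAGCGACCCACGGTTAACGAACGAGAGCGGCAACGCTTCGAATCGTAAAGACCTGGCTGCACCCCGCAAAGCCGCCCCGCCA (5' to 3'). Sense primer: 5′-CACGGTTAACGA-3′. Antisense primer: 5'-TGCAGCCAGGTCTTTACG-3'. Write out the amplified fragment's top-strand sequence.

Scanning the template, CACGGTTAACGA occurs at positions 18–29; this primer anneals to the bottom strand there with its 3' end pointing downstream.
Taking the reverse complement of TGCAGCCAGGTCTTTACG gives CGTAAAGACCTGGCTGCA, found at positions 53–70 on the template; the primer anneals here to the top strand with its 3' end pointing upstream.
The product is the template from position 18 through 70 (53 bp).

5'-CACGGTTAACGAACGAGAGCGGCAACGCTTCGAATCGTAAAGACCTGGCTGCA-3'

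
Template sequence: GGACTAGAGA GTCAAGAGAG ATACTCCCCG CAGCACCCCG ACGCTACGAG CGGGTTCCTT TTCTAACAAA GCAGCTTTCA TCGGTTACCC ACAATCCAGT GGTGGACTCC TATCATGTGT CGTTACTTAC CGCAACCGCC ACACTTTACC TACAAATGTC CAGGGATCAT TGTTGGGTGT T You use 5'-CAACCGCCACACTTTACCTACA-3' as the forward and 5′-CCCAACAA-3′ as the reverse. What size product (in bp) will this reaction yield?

Scanning the template, CAACCGCCACACTTTACCTACA occurs at positions 133–154; this primer anneals to the bottom strand there with its 3' end pointing downstream.
Taking the reverse complement of CCCAACAA gives TTGTTGGG, found at positions 170–177 on the template; the primer anneals here to the top strand with its 3' end pointing upstream.
Amplicon spans positions 133–177: 45 bp.

45 bp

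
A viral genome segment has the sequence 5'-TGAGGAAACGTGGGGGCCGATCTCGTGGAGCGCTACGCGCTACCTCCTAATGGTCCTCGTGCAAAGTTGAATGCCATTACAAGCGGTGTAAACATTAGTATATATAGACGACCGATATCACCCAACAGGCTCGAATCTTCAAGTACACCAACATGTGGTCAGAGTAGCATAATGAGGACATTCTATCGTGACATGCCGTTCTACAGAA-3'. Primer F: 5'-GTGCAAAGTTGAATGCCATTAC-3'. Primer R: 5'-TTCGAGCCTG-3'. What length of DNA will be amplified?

Forward primer GTGCAAAGTTGAATGCCATTAC is found on the top strand at positions 59–80.
Reverse complement of the reverse primer: CAGGCTCGAA. This occurs on the top strand at positions 126–135.
Amplicon spans positions 59–135: 77 bp.

77 bp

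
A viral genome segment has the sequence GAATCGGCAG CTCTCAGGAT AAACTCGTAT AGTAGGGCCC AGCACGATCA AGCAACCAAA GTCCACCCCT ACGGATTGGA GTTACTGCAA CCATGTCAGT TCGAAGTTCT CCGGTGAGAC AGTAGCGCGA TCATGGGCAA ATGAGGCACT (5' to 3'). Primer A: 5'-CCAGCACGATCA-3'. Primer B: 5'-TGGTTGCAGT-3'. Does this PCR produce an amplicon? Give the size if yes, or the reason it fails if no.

Primer A (CCAGCACGATCA) matches the top strand at positions 39–50; it acts as a forward primer.
Primer B's reverse complement is ACTGCAACCA, matching the top strand at positions 84–93; it acts as a reverse primer.
The 3' ends face each other across positions 39–93, giving a 55 bp product.

Yes — a 55 bp product.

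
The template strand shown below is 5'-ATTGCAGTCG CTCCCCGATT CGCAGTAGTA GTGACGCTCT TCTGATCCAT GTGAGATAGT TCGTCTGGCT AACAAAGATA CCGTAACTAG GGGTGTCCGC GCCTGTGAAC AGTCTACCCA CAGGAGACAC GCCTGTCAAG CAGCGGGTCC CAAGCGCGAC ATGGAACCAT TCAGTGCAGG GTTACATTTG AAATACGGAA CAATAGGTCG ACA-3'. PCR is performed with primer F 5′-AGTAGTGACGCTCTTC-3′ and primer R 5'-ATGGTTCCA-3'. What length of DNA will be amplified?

Scanning the template, AGTAGTGACGCTCTTC occurs at positions 27–42; this primer anneals to the bottom strand there with its 3' end pointing downstream.
Reverse complement of the reverse primer: TGGAACCAT. This occurs on the top strand at positions 162–170.
Amplicon spans positions 27–170: 144 bp.

144 bp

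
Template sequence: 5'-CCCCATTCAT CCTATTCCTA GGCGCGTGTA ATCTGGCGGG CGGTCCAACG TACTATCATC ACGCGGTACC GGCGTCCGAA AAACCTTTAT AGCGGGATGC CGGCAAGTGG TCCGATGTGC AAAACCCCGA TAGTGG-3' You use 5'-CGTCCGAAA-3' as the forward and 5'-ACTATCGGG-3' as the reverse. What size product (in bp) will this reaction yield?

Forward primer CGTCCGAAA is found on the top strand at positions 73–81.
The reverse primer's reverse complement is CCCGATAGT, which matches the template at positions 126–134.
Amplicon spans positions 73–134: 62 bp.

62 bp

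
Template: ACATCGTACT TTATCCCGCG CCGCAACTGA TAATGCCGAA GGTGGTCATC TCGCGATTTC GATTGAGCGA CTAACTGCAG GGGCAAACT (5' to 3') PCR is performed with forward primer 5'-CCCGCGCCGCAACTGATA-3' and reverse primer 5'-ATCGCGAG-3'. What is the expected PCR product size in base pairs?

Scanning the template, CCCGCGCCGCAACTGATA occurs at positions 15–32; this primer anneals to the bottom strand there with its 3' end pointing downstream.
Reverse complement of the reverse primer: CTCGCGAT. This occurs on the top strand at positions 50–57.
Amplicon spans positions 15–57: 43 bp.

43 bp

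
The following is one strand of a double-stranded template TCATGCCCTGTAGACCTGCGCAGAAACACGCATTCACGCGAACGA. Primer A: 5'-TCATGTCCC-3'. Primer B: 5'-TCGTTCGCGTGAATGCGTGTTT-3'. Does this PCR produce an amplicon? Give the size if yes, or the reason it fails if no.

Primer A (TCATGTCCC) does not match the top strand, and its reverse complement GGGACATGA does not match either.
With no annealing site for primer A, no amplification occurs.

No product — primer A has no binding site in the template.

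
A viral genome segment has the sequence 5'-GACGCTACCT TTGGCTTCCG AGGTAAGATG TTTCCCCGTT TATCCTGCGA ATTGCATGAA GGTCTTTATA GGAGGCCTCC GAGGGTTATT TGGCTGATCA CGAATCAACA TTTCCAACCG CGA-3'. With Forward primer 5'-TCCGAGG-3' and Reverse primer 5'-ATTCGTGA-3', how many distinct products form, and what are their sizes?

The forward primer TCCGAGG matches the top strand at positions 17–23, 78–84.
The reverse primer's reverse complement is TCACGAAT, matching at positions 98–105.
Each forward site pairs with the reverse site to give a product ending at position 105: sizes 89, 28 bp.

Two products: 89 bp, 28 bp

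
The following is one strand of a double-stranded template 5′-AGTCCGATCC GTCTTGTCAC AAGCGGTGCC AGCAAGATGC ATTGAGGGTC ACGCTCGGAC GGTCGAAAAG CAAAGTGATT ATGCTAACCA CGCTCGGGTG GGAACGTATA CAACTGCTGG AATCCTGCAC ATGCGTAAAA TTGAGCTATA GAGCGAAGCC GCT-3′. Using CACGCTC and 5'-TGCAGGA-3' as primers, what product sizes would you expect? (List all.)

80 bp, 41 bp

The forward primer CACGCTC matches the top strand at positions 50–56, 89–95.
The reverse primer's reverse complement is TCCTGCA, matching at positions 123–129.
Each forward site pairs with the reverse site to give a product ending at position 129: sizes 80, 41 bp.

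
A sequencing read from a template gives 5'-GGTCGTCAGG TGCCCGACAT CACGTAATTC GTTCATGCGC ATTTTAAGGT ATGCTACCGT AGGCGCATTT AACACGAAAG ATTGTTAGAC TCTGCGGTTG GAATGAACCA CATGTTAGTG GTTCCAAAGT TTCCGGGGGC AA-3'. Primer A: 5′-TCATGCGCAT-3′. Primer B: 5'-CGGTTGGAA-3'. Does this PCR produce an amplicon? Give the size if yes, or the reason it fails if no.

Primer A (TCATGCGCAT) matches the top strand at positions 33–42 (3' end points downstream).
Primer B (CGGTTGGAA) also matches the top strand directly, at positions 95–103 — its reverse complement TTCCAACCG is not present.
Both primers anneal to the bottom strand with 3' ends pointing the same way, so neither can prime synthesis back toward the other.

No product — both primers anneal to the same strand and extend in the same direction.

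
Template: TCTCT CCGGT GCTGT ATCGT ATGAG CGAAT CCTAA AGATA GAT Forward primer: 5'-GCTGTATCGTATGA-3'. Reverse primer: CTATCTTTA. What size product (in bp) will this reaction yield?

31 bp

Forward primer GCTGTATCGTATGA is found on the top strand at positions 11–24.
Reverse complement of the reverse primer: TAAAGATAG. This occurs on the top strand at positions 33–41.
Amplicon spans positions 11–41: 31 bp.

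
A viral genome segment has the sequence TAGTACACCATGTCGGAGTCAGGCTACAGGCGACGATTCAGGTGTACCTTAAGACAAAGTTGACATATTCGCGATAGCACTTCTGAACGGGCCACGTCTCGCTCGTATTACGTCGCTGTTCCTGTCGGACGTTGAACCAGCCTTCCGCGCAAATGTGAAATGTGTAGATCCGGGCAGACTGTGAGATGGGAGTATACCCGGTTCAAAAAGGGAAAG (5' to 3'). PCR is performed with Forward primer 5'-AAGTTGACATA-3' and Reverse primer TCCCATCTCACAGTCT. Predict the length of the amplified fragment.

The forward primer matches the template at positions 57–67.
The reverse primer's reverse complement is AGACTGTGAGATGGGA, which matches the template at positions 176–191.
The product runs from position 57 to position 191, so its length is 191 − 57 + 1 = 135 bp.

135 bp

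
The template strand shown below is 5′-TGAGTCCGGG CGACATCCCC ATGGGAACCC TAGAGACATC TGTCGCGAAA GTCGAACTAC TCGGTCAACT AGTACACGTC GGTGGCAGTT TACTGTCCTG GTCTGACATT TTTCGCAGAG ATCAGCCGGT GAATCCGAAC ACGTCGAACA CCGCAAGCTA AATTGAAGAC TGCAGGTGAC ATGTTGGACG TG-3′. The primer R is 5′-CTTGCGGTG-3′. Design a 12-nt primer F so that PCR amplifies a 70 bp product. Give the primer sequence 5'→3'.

5'-GTTTACTGTCCT-3'

The reverse primer's reverse complement CACCGCAAG matches the template at positions 149–157, so the product ends at position 157.
A 70 bp product then starts at position 157 − 70 + 1 = 88.
The forward primer is identical to the top strand there: GTTTACTGTCCT.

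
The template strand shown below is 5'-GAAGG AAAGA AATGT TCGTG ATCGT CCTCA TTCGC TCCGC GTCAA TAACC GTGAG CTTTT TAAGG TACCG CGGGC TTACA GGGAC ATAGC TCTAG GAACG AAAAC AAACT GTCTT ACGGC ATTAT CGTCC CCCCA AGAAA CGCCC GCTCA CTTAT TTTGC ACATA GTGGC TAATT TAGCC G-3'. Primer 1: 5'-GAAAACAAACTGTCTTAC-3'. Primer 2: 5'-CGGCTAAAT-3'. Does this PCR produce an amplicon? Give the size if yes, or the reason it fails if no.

Yes — an 82 bp product.

Primer 1 (GAAAACAAACTGTCTTAC) matches the top strand at positions 100–117; it acts as a forward primer.
Primer 2's reverse complement is ATTTAGCCG, matching the top strand at positions 173–181; it acts as a reverse primer.
The 3' ends face each other across positions 100–181, giving an 82 bp product.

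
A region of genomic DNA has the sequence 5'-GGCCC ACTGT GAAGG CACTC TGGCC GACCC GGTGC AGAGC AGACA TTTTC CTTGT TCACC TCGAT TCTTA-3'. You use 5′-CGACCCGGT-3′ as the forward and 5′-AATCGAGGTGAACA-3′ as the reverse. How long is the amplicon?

42 bp

Scanning the template, CGACCCGGT occurs at positions 25–33; this primer anneals to the bottom strand there with its 3' end pointing downstream.
Taking the reverse complement of AATCGAGGTGAACA gives TGTTCACCTCGATT, found at positions 53–66 on the template; the primer anneals here to the top strand with its 3' end pointing upstream.
Product length = (reverse-primer end) − (forward-primer start) + 1 = 66 − 25 + 1 = 42 bp.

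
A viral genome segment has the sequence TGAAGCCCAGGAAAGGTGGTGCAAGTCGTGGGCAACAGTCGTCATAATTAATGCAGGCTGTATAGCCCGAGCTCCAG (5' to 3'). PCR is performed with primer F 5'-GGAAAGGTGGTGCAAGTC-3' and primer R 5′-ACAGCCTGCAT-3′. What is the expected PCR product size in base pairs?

Forward primer GGAAAGGTGGTGCAAGTC is found on the top strand at positions 10–27.
Reverse complement of the reverse primer: ATGCAGGCTGT. This occurs on the top strand at positions 51–61.
Product length = (reverse-primer end) − (forward-primer start) + 1 = 61 − 10 + 1 = 52 bp.

52 bp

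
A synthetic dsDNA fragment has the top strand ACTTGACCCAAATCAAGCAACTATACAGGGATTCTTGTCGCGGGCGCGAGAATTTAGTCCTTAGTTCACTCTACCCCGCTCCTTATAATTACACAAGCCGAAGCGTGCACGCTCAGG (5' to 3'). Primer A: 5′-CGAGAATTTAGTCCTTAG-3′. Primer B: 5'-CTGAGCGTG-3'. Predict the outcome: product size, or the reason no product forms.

Yes — a 70 bp product.

Primer A (CGAGAATTTAGTCCTTAG) matches the top strand at positions 47–64; it acts as a forward primer.
Primer B's reverse complement is CACGCTCAG, matching the top strand at positions 108–116; it acts as a reverse primer.
The 3' ends face each other across positions 47–116, giving a 70 bp product.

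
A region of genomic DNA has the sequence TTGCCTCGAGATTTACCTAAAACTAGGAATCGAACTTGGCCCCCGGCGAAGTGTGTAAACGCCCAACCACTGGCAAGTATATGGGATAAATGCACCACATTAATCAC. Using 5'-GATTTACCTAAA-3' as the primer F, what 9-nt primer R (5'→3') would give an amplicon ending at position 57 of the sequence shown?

The forward primer binds at positions 10–21; the product's 3' end on the top strand is position 57.
The reverse primer anneals to the top strand over positions 49–57, i.e. to AAGTGTGTA.
Its sequence written 5'→3' is the reverse complement: TACACACTT.

5'-TACACACTT-3'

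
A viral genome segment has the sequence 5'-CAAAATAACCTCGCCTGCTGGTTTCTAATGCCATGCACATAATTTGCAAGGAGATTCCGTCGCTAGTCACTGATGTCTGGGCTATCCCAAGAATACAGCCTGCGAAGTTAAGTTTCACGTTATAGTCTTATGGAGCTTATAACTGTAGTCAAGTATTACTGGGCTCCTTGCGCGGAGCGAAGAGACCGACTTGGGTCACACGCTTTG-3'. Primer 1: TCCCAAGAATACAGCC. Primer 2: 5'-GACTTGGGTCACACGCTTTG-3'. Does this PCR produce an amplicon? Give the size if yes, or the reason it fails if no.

Primer 1 (TCCCAAGAATACAGCC) matches the top strand at positions 85–100 (3' end points downstream).
Primer 2 (GACTTGGGTCACACGCTTTG) also matches the top strand directly, at positions 188–207 — its reverse complement CAAAGCGTGTGACCCAAGTC is not present.
Both primers anneal to the bottom strand with 3' ends pointing the same way, so neither can prime synthesis back toward the other.

No product — both primers anneal to the same strand and extend in the same direction.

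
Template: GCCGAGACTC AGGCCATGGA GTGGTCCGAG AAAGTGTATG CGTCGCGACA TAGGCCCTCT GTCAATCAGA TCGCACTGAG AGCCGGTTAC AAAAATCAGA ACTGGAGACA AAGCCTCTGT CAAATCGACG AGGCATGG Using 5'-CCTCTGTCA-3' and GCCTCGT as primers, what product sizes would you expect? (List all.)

The forward primer CCTCTGTCA matches the top strand at positions 56–64, 114–122.
The reverse primer's reverse complement is ACGAGGC, matching at positions 128–134.
Each forward site pairs with the reverse site to give a product ending at position 134: sizes 79, 21 bp.

79 bp, 21 bp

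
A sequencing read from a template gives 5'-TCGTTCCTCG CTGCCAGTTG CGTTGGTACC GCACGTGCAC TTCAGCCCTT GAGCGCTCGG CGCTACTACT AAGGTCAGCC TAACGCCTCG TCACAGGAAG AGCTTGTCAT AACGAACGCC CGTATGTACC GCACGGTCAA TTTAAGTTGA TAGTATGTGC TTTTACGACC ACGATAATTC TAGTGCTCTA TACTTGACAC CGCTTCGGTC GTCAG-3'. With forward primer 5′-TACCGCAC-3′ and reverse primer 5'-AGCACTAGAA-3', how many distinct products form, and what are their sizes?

The forward primer TACCGCAC matches the top strand at positions 27–34, 127–134.
The reverse primer's reverse complement is TTCTAGTGCT, matching at positions 178–187.
Each forward site pairs with the reverse site to give a product ending at position 187: sizes 161, 61 bp.

Two products: 161 bp, 61 bp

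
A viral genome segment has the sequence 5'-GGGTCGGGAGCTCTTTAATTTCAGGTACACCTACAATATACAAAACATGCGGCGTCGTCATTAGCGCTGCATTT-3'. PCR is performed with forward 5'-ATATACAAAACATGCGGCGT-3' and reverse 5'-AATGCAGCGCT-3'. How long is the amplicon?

Forward primer ATATACAAAACATGCGGCGT is found on the top strand at positions 36–55.
The reverse primer's reverse complement is AGCGCTGCATT, which matches the template at positions 63–73.
The product runs from position 36 to position 73, so its length is 73 − 36 + 1 = 38 bp.

38 bp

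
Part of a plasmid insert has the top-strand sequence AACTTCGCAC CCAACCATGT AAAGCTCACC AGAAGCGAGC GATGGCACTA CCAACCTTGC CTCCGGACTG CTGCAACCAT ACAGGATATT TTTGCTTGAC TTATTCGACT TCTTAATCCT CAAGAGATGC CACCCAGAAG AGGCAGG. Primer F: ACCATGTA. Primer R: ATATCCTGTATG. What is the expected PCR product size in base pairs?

The forward primer matches the template at positions 14–21.
Taking the reverse complement of ATATCCTGTATG gives CATACAGGATAT, found at positions 78–89 on the template; the primer anneals here to the top strand with its 3' end pointing upstream.
Amplicon spans positions 14–89: 76 bp.

76 bp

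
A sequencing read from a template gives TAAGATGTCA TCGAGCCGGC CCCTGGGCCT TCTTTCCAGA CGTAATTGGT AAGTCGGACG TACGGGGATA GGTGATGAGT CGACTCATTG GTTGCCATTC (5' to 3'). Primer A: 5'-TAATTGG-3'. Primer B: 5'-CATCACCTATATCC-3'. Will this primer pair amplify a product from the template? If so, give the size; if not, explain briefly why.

No product — primer B has no binding site in the template.

Primer B (CATCACCTATATCC) does not match the top strand, and its reverse complement GGATATAGGTGATG does not match either.
With no annealing site for primer B, no amplification occurs.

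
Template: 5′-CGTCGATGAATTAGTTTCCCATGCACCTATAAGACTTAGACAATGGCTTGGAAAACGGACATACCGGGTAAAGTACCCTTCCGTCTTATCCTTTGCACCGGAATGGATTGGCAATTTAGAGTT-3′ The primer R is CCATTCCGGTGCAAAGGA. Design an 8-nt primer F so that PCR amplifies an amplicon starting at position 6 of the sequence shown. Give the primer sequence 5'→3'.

The reverse primer's reverse complement TCCTTTGCACCGGAATGG matches the template at positions 89–106; the product starts at position 6.
The forward primer is identical to the top strand over positions 6–13: ATGAATTA.

5'-ATGAATTA-3'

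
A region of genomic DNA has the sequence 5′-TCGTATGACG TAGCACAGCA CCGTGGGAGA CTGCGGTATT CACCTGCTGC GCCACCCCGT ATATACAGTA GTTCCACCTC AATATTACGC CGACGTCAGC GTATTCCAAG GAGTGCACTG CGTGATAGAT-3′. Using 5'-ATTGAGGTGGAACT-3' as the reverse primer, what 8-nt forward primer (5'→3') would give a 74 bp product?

5'-GTAGCACA-3'

The reverse primer's reverse complement AGTTCCACCTCAAT matches the template at positions 70–83, so the product ends at position 83.
A 74 bp product then starts at position 83 − 74 + 1 = 10.
The forward primer is identical to the top strand there: GTAGCACA.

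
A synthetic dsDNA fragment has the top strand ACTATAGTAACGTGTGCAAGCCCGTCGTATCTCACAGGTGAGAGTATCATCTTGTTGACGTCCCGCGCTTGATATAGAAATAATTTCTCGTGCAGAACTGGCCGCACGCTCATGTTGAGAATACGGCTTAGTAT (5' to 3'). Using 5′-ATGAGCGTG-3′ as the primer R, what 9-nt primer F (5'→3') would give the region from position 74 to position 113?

The reverse primer's reverse complement CACGCTCAT matches the template at positions 105–113; the product starts at position 74.
The forward primer is identical to the top strand over positions 74–82: ATAGAAATA.

5'-ATAGAAATA-3'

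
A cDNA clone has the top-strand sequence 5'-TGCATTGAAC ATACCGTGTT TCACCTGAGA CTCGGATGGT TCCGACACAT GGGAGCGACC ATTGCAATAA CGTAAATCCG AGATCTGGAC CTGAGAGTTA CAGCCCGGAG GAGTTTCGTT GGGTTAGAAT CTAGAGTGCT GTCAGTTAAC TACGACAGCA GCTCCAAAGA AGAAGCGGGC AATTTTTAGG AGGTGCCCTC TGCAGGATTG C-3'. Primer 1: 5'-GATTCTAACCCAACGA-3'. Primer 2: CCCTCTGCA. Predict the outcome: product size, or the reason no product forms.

Primer 1 (GATTCTAACCCAACGA) has reverse complement TCGTTGGGTTAGAATC, which matches the top strand at positions 116–131; primer 1 anneals to the top strand there with its 3' end pointing upstream toward position 116.
Primer 2 (CCCTCTGCA) matches the top strand directly at positions 196–204; it anneals to the bottom strand with its 3' end pointing downstream toward position 204.
The 3' ends diverge (primer 1 extends toward position 1, primer 2 toward position 211), so the primers never converge on a shared product.

No product — the primers' 3' ends point away from each other.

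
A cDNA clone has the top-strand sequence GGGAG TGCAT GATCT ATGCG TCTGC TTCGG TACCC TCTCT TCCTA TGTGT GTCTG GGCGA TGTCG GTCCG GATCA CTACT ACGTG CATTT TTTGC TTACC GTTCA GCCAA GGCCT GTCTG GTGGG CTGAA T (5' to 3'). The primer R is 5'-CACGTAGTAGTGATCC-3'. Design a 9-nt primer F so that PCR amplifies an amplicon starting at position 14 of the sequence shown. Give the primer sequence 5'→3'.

5'-CTATGCGTC-3'

The reverse primer's reverse complement GGATCACTACTACGTG matches the template at positions 70–85; the product starts at position 14.
The forward primer is identical to the top strand over positions 14–22: CTATGCGTC.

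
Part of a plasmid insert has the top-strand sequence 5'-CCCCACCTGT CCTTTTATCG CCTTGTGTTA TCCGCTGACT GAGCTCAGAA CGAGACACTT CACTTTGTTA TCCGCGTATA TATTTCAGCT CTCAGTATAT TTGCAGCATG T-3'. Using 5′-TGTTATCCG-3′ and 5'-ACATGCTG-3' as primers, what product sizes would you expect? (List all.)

The forward primer TGTTATCCG matches the top strand at positions 26–34, 66–74.
The reverse primer's reverse complement is CAGCATGT, matching at positions 104–111.
Each forward site pairs with the reverse site to give a product ending at position 111: sizes 86, 46 bp.

86 bp, 46 bp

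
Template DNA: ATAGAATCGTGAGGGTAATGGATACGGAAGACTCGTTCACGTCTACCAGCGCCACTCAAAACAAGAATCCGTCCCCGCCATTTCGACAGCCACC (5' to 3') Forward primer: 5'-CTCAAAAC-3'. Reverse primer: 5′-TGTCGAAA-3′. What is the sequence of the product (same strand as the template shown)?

5'-CTCAAAACAAGAATCCGTCCCCGCCATTTCGACA-3'

Forward primer CTCAAAAC is found on the top strand at positions 55–62.
Reverse complement of the reverse primer: TTTCGACA. This occurs on the top strand at positions 81–88.
The product is the template from position 55 through 88 (34 bp).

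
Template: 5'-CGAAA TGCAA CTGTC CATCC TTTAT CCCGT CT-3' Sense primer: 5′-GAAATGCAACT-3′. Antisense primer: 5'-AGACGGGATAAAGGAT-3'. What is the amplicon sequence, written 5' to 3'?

5'-GAAATGCAACTGTCCATCCTTTATCCCGTCT-3'

Forward primer GAAATGCAACT is found on the top strand at positions 2–12.
Taking the reverse complement of AGACGGGATAAAGGAT gives ATCCTTTATCCCGTCT, found at positions 17–32 on the template; the primer anneals here to the top strand with its 3' end pointing upstream.
The product is the template from position 2 through 32 (31 bp).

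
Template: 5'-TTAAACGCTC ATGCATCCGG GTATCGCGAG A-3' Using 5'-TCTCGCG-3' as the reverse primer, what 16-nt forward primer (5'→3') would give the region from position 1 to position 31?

5'-TTAAACGCTCATGCAT-3'

The reverse primer's reverse complement CGCGAGA matches the template at positions 25–31; the product starts at position 1.
The forward primer is identical to the top strand over positions 1–16: TTAAACGCTCATGCAT.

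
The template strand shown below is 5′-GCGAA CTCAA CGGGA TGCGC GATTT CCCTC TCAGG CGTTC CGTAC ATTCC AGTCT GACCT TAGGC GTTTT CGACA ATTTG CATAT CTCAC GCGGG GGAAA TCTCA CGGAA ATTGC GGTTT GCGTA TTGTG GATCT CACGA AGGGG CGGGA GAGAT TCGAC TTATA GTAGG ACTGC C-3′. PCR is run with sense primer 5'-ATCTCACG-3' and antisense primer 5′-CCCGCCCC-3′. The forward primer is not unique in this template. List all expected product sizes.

The forward primer ATCTCACG matches the top strand at positions 84–91, 100–107, 132–139.
The reverse primer's reverse complement is GGGGCGGG, matching at positions 142–149.
Each forward site pairs with the reverse site to give a product ending at position 149: sizes 66, 50, 18 bp.

66 bp, 50 bp, 18 bp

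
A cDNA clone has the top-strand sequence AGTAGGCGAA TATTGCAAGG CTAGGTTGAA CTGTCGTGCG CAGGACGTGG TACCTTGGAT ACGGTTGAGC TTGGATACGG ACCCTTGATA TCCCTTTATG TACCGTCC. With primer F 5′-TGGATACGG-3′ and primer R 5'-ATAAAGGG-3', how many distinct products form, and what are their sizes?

The forward primer TGGATACGG matches the top strand at positions 56–64, 72–80.
The reverse primer's reverse complement is CCCTTTAT, matching at positions 92–99.
Each forward site pairs with the reverse site to give a product ending at position 99: sizes 44, 28 bp.

Two products: 44 bp, 28 bp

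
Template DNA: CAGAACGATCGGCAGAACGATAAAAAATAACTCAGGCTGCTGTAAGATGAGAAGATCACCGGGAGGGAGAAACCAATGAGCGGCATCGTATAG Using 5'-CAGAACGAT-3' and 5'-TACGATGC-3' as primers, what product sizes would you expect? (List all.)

The forward primer CAGAACGAT matches the top strand at positions 1–9, 13–21.
The reverse primer's reverse complement is GCATCGTA, matching at positions 83–90.
Each forward site pairs with the reverse site to give a product ending at position 90: sizes 90, 78 bp.

90 bp, 78 bp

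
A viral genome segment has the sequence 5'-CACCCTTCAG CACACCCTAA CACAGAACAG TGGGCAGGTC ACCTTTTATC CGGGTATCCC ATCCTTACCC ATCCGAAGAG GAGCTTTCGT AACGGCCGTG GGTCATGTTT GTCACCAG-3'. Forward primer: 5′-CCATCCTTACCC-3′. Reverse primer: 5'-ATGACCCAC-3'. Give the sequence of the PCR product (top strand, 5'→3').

Scanning the template, CCATCCTTACCC occurs at positions 59–70; this primer anneals to the bottom strand there with its 3' end pointing downstream.
Reverse complement of the reverse primer: GTGGGTCAT. This occurs on the top strand at positions 98–106.
The product is the template from position 59 through 106 (48 bp).

5'-CCATCCTTACCCATCCGAAGAGGAGCTTTCGTAACGGCCGTGGGTCAT-3'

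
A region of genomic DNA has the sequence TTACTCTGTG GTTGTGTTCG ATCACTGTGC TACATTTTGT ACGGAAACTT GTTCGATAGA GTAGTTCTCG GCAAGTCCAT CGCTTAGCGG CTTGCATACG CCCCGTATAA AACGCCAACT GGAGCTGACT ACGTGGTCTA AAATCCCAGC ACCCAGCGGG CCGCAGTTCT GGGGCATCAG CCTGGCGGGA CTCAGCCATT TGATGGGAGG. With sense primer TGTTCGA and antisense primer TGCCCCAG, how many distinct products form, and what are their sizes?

The forward primer TGTTCGA matches the top strand at positions 15–21, 50–56.
The reverse primer's reverse complement is CTGGGGCA, matching at positions 169–176.
Each forward site pairs with the reverse site to give a product ending at position 176: sizes 162, 127 bp.

Two products: 162 bp, 127 bp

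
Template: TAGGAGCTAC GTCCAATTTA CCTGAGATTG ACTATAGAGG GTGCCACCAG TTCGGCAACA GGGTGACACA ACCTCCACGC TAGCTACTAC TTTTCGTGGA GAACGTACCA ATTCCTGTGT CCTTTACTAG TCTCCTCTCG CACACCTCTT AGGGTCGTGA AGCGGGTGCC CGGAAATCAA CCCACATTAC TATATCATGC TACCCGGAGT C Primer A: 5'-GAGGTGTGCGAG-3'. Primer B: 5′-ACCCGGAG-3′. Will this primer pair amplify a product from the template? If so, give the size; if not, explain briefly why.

No product — the primers' 3' ends point away from each other.

Primer A (GAGGTGTGCGAG) has reverse complement CTCGCACACCTC, which matches the top strand at positions 137–148; primer A anneals to the top strand there with its 3' end pointing upstream toward position 137.
Primer B (ACCCGGAG) matches the top strand directly at positions 202–209; it anneals to the bottom strand with its 3' end pointing downstream toward position 209.
The 3' ends diverge (primer A extends toward position 1, primer B toward position 211), so the primers never converge on a shared product.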